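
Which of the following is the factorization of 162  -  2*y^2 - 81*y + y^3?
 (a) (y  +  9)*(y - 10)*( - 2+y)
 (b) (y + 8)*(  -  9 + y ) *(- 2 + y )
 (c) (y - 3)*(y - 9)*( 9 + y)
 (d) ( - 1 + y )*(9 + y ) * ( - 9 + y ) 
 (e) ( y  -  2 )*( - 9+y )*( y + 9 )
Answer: e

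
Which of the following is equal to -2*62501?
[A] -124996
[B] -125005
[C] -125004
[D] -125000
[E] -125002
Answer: E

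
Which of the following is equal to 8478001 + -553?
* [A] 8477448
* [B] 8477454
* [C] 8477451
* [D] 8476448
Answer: A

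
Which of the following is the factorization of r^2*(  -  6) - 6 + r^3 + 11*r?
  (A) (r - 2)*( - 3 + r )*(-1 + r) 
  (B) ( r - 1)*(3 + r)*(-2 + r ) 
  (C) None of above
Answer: A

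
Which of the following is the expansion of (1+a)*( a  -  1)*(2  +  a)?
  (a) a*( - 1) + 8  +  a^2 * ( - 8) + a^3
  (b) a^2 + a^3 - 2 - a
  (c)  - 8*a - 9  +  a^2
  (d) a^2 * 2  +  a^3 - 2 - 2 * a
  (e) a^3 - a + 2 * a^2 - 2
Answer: e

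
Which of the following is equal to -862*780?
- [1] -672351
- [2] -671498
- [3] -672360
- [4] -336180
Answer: 3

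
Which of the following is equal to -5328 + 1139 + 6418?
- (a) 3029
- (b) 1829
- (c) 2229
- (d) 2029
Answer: c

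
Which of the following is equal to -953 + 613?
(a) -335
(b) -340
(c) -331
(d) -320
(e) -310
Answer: b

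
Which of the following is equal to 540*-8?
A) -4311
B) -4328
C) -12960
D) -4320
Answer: D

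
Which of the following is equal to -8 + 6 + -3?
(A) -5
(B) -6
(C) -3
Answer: A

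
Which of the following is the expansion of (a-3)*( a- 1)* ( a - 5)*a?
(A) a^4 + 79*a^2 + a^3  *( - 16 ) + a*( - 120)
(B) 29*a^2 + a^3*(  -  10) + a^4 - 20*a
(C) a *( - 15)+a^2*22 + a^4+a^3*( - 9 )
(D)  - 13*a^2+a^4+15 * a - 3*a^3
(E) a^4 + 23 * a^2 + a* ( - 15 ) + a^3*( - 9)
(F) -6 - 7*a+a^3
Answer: E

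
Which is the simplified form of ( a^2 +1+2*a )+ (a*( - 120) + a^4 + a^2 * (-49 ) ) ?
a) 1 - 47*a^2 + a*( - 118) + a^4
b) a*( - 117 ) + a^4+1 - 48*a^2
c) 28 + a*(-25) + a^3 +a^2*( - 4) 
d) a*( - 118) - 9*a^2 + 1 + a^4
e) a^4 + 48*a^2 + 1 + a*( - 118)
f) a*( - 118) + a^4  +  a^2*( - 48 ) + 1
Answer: f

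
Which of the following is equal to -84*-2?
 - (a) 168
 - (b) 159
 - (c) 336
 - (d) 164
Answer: a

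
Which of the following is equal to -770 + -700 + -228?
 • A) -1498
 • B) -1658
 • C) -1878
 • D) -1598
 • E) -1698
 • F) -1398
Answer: E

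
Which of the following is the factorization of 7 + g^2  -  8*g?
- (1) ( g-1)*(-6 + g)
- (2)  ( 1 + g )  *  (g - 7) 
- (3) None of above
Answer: 3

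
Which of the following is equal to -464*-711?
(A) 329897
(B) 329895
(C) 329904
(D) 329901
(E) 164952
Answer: C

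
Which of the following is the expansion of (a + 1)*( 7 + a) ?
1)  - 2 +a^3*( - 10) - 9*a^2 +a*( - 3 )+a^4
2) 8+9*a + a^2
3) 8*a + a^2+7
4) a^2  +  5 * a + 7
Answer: 3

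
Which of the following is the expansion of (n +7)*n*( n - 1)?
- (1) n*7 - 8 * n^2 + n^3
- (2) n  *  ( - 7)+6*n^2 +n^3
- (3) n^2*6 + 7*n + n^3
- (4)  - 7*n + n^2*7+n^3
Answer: 2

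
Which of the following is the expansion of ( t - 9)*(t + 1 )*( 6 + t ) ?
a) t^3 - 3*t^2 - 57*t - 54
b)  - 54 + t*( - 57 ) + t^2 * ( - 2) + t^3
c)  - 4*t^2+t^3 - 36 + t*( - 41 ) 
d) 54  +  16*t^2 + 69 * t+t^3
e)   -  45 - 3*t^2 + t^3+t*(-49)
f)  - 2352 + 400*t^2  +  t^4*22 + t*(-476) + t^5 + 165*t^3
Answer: b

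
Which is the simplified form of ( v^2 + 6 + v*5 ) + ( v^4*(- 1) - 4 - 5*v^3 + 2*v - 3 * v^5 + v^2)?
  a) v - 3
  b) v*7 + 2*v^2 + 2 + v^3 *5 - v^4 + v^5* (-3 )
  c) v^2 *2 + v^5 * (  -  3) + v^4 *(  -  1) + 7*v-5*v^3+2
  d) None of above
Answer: c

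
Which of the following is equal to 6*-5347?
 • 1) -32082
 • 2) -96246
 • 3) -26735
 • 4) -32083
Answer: 1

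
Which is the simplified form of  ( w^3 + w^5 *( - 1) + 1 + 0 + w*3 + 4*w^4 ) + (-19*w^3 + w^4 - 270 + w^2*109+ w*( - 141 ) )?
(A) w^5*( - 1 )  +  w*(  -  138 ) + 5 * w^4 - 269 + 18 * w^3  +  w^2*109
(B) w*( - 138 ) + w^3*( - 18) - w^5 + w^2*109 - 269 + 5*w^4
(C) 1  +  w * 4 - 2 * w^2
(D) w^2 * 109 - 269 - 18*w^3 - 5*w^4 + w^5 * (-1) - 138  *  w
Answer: B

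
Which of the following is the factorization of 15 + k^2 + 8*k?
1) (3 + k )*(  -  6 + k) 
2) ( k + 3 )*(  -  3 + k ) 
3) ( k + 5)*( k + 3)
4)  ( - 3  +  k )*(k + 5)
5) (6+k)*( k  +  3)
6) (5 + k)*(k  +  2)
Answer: 3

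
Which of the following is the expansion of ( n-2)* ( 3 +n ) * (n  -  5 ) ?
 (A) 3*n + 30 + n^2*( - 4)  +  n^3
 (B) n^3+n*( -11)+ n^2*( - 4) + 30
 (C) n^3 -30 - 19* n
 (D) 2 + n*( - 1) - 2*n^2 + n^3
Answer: B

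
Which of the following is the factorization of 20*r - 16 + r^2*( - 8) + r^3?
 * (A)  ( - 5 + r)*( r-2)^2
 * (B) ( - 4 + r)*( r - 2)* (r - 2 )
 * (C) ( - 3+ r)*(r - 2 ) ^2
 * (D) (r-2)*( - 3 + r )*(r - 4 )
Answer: B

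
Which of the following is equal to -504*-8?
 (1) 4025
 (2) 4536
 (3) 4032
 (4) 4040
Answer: 3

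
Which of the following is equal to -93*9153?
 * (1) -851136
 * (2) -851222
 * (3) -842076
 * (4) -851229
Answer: 4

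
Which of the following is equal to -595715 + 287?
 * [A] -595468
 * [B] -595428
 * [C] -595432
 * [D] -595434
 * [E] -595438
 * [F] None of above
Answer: B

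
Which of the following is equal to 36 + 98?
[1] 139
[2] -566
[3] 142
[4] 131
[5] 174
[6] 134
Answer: 6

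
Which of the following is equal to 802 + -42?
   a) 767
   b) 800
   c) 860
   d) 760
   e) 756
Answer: d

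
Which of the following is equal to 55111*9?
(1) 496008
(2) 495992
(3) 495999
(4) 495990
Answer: 3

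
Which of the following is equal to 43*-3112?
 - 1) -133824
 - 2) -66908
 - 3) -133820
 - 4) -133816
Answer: 4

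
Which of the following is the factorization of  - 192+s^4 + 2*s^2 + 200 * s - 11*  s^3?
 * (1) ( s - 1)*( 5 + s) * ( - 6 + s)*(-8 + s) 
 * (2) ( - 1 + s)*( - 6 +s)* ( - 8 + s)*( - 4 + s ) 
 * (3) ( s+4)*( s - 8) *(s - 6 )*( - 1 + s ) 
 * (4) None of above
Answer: 3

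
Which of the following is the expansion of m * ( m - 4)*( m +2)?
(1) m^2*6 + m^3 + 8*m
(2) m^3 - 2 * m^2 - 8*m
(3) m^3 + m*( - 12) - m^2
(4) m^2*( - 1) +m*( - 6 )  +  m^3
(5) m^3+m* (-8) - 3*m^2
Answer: 2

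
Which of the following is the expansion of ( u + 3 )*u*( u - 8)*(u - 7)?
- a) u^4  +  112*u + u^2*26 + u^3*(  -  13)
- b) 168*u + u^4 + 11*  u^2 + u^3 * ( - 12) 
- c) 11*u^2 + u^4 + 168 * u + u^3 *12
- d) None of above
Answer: b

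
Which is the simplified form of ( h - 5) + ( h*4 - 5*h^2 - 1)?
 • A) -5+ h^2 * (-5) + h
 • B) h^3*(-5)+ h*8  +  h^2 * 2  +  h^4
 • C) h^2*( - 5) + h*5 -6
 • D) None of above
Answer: C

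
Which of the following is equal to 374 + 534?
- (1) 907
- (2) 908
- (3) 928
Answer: 2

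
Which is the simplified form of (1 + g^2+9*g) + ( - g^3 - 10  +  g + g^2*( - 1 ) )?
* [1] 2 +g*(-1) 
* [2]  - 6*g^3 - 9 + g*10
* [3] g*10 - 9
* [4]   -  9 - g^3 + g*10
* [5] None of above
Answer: 4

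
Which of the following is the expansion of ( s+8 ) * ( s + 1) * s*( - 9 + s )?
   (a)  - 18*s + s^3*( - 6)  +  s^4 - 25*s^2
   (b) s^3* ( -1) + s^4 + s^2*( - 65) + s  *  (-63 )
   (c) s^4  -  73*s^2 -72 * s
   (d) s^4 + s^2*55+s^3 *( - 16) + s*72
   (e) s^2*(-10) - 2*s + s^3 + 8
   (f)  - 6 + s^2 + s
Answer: c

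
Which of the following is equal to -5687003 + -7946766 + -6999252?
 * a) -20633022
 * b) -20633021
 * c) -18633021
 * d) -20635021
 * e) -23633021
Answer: b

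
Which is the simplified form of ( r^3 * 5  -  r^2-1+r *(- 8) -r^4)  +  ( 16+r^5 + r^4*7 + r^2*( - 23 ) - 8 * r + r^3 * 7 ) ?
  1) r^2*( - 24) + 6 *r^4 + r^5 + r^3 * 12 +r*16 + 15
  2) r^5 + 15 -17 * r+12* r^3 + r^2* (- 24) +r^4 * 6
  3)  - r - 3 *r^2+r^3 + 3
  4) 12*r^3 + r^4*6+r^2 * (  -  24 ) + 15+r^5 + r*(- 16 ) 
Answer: 4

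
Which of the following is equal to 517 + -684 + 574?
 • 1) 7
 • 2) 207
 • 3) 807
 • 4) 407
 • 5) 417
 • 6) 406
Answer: 4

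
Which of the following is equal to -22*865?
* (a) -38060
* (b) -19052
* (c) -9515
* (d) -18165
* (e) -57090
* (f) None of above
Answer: f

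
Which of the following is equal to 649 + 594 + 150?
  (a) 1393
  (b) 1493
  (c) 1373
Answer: a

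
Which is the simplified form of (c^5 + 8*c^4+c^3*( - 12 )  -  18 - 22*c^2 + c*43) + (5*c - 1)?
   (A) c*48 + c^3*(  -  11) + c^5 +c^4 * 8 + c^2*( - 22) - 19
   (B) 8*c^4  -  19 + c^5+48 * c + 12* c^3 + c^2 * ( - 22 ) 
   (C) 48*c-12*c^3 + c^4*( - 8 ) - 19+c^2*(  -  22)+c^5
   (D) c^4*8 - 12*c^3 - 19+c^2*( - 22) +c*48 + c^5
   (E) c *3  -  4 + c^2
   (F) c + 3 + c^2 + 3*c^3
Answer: D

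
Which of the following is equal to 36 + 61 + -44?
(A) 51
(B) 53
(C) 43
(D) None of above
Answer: B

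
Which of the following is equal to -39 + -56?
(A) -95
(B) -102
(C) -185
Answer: A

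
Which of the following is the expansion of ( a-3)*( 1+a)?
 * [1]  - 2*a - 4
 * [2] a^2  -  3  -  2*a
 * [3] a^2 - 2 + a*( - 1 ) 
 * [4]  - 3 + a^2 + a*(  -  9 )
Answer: 2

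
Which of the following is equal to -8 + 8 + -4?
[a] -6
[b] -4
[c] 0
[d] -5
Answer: b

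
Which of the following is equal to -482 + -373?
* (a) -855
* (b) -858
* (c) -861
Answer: a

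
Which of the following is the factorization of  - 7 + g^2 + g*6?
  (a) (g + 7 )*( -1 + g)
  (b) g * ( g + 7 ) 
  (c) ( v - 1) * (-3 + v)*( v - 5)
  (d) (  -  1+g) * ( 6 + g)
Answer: a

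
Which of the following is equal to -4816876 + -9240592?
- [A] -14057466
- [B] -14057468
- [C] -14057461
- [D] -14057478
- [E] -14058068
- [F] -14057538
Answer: B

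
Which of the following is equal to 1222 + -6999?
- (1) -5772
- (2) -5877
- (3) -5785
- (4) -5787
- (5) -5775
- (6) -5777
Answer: 6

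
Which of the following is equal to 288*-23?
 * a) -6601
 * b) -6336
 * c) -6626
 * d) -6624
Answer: d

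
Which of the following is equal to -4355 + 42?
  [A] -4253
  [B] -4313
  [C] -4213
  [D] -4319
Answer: B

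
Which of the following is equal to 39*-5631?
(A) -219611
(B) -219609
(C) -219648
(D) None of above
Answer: B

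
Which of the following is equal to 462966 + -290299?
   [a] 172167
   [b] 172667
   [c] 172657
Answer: b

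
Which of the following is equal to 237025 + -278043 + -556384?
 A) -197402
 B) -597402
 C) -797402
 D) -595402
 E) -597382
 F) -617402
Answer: B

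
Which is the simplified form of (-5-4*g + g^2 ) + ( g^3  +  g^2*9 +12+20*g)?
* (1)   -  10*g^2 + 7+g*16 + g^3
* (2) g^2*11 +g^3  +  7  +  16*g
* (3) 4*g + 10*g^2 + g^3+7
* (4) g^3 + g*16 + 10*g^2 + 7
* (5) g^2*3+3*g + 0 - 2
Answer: 4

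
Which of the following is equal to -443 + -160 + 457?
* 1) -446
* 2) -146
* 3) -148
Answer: 2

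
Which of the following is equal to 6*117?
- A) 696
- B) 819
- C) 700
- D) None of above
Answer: D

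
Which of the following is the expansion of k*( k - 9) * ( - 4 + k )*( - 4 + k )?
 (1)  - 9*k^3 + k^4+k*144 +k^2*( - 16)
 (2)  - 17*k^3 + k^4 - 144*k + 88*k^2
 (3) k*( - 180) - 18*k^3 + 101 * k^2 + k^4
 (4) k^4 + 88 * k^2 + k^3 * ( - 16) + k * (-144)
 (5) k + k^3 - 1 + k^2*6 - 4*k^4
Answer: 2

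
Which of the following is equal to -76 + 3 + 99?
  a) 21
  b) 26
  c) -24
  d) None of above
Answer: b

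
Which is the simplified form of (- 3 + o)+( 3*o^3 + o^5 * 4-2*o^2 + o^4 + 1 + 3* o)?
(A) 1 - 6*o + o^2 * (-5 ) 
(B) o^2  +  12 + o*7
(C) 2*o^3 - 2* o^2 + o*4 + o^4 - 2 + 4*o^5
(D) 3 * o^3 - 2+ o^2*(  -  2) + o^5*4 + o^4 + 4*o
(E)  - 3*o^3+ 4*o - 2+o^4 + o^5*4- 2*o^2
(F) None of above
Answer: D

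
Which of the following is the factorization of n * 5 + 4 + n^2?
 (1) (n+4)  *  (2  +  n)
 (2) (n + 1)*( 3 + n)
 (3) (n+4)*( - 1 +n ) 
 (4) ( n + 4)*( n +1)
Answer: 4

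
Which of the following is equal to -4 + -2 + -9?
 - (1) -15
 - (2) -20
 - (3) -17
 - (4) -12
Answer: 1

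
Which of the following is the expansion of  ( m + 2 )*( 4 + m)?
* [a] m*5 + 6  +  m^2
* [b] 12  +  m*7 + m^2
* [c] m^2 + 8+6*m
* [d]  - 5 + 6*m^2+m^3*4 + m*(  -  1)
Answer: c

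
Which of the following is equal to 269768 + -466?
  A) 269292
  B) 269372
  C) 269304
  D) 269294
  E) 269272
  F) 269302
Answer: F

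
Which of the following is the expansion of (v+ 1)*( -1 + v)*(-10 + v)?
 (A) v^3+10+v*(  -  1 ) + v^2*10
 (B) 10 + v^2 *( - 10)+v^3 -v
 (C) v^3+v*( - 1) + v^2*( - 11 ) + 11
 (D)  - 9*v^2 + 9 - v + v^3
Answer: B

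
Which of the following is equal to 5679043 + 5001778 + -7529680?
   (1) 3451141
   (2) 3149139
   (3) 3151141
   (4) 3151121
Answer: 3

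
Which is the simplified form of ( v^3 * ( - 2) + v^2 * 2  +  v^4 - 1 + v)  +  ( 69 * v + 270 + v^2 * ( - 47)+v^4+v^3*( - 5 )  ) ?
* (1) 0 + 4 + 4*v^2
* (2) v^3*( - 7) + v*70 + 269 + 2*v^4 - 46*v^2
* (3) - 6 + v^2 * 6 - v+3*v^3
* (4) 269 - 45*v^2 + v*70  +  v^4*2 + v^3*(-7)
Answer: 4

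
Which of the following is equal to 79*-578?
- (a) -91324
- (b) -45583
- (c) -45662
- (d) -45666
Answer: c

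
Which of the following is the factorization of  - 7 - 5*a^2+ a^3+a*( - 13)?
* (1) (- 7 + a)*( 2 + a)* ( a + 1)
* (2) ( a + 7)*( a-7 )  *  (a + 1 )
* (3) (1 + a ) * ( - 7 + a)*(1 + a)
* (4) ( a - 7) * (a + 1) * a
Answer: 3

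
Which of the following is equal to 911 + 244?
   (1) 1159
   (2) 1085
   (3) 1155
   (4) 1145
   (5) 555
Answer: 3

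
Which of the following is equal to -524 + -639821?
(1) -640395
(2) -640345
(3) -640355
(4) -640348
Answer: 2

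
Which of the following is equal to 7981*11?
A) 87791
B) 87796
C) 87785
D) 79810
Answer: A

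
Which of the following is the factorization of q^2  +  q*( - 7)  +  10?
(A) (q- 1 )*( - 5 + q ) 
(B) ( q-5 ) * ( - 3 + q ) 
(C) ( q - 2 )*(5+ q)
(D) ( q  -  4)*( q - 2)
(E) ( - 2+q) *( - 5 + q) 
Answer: E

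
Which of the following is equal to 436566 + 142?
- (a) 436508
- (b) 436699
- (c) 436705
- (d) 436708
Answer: d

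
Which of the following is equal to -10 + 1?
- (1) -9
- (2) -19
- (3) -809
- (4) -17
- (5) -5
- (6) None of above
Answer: 1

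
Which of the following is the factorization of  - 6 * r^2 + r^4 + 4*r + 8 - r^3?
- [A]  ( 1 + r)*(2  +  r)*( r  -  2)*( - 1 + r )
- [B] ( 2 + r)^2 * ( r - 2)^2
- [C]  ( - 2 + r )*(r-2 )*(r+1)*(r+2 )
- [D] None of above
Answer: C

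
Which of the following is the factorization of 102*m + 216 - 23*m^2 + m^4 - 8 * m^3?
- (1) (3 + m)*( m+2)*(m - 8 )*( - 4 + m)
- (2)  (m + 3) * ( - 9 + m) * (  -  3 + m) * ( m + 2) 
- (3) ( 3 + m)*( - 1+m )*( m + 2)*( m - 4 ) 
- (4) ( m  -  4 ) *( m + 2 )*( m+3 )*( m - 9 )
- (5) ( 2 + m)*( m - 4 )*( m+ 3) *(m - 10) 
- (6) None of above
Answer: 4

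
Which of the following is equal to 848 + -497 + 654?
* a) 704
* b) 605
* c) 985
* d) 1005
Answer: d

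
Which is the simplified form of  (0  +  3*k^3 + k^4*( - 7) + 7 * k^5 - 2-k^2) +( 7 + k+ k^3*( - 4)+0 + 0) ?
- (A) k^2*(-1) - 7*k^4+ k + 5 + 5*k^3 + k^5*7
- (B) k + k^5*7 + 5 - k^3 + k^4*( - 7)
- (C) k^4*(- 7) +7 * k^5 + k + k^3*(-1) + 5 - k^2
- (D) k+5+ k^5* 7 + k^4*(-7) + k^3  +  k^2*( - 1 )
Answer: C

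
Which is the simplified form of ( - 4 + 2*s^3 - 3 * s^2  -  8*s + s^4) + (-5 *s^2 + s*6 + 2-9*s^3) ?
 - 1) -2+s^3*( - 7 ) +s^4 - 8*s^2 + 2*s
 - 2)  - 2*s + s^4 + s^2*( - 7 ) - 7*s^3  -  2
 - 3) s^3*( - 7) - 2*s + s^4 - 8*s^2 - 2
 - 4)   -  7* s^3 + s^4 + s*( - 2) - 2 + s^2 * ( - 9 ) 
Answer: 3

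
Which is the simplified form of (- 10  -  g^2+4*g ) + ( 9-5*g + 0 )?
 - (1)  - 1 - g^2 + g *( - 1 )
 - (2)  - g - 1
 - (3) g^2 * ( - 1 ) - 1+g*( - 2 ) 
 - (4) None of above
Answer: 1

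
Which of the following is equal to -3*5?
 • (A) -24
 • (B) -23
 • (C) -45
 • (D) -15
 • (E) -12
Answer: D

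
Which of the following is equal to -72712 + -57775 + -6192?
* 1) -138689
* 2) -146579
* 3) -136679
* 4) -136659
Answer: 3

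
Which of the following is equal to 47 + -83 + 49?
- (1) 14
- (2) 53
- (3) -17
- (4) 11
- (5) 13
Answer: 5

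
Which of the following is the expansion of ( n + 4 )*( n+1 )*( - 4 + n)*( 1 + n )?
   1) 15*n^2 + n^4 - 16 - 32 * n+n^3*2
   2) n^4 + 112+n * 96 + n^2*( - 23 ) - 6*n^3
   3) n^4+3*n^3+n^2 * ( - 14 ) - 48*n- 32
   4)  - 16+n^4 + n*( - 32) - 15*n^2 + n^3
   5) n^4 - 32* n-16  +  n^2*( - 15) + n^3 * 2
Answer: 5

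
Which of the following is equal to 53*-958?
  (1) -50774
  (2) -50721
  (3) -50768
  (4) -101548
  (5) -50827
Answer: 1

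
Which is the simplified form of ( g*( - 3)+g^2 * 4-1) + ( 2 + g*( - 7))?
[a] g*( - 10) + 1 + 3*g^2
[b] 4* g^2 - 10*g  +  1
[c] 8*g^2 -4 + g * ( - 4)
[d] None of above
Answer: b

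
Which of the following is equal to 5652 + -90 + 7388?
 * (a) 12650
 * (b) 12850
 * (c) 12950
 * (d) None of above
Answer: c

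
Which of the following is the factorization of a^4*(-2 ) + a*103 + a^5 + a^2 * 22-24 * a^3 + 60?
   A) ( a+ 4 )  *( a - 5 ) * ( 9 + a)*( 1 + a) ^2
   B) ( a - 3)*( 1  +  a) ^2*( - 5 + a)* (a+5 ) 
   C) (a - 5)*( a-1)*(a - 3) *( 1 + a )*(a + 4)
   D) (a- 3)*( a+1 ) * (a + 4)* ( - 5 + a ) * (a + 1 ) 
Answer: D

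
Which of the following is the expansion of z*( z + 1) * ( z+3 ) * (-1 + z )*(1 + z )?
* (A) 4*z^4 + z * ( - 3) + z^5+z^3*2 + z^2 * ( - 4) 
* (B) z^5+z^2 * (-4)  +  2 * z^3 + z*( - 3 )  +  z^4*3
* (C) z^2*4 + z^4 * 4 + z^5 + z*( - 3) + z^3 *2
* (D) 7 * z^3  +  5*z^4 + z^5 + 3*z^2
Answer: A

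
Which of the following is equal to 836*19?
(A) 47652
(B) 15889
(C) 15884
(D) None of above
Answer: C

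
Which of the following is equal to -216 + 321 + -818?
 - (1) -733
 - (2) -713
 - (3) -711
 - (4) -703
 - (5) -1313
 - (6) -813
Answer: 2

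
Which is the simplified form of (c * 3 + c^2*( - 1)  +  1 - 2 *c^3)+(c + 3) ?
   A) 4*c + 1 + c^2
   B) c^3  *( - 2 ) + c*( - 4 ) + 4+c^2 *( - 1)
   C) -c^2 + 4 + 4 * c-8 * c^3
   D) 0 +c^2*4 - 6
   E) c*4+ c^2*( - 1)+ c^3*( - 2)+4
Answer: E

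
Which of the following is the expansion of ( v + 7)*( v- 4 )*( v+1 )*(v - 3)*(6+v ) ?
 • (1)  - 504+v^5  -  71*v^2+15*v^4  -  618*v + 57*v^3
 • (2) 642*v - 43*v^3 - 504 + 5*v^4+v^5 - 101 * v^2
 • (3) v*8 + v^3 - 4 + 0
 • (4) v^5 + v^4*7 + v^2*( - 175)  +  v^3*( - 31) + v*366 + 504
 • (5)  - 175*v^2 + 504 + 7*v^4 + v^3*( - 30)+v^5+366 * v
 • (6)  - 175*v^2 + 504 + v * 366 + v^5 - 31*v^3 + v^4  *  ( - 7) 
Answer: 4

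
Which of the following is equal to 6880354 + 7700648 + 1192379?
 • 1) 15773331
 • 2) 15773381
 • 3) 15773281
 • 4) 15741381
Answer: 2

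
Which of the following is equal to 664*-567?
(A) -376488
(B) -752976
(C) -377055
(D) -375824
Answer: A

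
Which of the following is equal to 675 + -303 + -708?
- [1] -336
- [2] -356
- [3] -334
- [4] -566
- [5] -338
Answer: 1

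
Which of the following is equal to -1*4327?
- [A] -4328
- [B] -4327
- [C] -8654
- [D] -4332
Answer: B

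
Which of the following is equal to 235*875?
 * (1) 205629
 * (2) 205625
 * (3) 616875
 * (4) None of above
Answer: 2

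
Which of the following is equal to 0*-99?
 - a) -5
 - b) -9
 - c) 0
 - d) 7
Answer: c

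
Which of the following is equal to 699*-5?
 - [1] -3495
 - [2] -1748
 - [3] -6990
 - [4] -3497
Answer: 1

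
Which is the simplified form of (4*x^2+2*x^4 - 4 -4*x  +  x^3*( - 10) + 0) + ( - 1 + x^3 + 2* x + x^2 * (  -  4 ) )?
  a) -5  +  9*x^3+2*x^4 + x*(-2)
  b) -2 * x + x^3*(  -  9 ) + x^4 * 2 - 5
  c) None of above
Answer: b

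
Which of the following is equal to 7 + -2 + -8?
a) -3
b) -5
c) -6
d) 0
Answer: a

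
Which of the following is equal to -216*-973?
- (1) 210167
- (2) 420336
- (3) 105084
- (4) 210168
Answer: 4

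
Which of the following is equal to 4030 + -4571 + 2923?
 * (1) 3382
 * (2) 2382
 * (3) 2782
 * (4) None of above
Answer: 2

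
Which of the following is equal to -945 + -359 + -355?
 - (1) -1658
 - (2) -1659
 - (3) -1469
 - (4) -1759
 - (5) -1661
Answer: 2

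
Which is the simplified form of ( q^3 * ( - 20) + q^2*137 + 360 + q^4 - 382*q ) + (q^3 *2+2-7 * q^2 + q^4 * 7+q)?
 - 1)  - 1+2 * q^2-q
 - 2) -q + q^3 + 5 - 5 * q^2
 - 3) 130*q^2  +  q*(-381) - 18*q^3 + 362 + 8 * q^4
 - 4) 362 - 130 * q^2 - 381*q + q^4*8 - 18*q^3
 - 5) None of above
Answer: 3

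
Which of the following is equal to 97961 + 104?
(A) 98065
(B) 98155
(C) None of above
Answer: A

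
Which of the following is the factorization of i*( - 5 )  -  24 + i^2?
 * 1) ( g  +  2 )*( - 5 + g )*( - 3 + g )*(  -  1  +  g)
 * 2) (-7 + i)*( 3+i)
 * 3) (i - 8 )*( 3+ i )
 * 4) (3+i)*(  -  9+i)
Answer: 3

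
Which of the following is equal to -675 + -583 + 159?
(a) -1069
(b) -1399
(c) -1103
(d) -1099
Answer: d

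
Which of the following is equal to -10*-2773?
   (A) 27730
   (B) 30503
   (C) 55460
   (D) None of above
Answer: A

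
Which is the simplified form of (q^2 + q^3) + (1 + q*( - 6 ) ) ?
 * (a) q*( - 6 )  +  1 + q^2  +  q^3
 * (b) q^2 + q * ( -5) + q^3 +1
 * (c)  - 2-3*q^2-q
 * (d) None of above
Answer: a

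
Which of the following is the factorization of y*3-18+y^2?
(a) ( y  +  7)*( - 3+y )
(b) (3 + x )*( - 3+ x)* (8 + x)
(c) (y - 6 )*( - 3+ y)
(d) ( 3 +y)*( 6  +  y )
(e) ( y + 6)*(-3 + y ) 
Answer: e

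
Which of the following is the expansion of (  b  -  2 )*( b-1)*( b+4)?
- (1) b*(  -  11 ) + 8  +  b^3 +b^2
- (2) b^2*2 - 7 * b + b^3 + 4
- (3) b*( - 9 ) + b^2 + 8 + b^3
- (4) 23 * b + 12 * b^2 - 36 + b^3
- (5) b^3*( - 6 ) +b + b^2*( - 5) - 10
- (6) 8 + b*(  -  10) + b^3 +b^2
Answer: 6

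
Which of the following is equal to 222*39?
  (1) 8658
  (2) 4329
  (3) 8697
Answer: 1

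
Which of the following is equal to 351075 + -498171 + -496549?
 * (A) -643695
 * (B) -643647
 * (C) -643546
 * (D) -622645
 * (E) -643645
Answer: E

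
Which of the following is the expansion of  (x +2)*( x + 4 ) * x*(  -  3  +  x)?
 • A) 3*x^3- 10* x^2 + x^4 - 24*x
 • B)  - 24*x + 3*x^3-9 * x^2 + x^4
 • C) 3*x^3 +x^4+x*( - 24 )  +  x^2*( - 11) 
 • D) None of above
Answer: A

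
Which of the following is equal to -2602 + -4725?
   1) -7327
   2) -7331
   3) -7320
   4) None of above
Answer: 1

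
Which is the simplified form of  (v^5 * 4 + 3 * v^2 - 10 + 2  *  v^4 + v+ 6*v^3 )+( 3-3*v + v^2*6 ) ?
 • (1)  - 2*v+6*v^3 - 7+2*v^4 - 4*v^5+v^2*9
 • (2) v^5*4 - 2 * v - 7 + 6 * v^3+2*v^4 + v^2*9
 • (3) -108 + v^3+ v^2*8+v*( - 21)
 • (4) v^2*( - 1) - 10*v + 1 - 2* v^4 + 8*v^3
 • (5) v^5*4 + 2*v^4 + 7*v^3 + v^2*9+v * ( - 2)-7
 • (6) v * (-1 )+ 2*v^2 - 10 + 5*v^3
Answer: 2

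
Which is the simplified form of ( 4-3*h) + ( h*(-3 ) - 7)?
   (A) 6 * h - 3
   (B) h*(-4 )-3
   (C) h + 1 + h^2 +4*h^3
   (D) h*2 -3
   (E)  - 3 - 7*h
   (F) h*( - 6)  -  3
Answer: F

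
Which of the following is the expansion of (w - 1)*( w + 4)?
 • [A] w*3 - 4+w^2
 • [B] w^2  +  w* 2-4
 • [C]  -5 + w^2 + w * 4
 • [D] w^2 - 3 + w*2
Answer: A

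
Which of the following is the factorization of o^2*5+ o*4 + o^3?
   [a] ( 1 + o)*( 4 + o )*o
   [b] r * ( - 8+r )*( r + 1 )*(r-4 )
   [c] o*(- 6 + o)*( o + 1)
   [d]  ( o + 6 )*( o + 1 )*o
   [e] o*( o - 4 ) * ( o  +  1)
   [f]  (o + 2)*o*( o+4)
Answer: a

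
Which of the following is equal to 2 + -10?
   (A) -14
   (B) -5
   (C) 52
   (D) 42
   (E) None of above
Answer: E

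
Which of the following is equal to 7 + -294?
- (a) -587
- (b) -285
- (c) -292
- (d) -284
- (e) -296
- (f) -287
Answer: f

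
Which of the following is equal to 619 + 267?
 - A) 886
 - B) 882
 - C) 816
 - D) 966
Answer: A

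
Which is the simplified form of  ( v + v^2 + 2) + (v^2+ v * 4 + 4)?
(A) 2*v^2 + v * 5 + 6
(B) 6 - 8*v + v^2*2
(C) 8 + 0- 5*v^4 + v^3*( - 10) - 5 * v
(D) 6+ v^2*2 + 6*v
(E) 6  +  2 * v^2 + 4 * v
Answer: A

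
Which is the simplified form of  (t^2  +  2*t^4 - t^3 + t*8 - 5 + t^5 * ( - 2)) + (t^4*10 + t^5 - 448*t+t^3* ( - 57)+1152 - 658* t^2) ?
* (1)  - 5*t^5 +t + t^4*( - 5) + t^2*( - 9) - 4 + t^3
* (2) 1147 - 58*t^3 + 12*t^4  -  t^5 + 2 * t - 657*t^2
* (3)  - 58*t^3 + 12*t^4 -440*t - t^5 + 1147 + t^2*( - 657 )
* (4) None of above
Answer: 3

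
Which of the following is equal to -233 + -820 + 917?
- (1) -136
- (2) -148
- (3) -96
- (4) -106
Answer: 1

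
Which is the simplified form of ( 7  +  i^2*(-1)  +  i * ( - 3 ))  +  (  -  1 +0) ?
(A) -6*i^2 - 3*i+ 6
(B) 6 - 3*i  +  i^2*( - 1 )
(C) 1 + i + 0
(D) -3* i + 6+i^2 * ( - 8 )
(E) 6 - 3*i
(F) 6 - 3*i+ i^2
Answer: B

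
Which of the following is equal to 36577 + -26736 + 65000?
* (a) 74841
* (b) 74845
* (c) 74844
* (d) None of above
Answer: a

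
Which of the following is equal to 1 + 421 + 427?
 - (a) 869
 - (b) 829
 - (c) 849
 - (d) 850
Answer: c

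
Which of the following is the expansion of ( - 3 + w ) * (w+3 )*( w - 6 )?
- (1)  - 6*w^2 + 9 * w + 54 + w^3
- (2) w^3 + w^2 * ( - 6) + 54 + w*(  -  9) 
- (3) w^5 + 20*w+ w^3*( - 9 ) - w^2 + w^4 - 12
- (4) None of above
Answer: 2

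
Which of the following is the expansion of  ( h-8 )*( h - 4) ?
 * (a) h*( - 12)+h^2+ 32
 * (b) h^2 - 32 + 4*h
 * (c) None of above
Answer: a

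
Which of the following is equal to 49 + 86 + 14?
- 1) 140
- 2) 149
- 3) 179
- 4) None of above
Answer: 2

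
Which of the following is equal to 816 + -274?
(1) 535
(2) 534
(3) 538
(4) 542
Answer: 4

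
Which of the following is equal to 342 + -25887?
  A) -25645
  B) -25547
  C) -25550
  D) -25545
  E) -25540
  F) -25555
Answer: D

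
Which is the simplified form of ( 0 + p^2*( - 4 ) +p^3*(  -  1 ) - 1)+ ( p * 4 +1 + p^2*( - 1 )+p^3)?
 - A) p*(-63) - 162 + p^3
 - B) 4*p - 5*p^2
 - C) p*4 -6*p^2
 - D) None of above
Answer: B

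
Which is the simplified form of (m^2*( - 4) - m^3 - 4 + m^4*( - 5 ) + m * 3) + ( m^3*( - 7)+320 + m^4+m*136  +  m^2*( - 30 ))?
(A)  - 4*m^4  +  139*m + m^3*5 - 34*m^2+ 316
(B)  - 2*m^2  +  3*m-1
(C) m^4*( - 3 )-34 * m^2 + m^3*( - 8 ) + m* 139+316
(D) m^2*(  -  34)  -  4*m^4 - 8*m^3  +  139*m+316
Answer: D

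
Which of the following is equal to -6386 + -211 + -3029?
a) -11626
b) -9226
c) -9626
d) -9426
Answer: c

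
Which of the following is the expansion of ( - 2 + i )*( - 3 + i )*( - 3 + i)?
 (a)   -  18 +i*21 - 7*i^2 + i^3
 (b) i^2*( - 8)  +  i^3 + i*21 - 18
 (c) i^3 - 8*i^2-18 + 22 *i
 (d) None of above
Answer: b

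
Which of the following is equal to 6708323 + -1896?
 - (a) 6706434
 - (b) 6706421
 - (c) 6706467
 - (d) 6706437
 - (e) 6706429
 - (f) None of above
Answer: f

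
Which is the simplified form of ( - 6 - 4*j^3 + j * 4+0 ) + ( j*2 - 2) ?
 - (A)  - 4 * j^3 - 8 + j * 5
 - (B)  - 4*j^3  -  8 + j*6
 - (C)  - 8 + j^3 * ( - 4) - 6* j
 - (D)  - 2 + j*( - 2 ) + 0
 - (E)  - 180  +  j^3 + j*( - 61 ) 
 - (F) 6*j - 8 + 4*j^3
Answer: B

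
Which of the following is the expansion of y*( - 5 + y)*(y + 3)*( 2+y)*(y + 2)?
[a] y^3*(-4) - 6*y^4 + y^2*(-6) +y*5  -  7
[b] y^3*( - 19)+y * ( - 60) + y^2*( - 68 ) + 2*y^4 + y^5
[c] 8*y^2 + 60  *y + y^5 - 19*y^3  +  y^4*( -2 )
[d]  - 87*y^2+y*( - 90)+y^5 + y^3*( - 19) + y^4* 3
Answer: b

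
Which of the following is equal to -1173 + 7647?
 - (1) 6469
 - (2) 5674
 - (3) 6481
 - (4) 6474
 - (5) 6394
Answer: 4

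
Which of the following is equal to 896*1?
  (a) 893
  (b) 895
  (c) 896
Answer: c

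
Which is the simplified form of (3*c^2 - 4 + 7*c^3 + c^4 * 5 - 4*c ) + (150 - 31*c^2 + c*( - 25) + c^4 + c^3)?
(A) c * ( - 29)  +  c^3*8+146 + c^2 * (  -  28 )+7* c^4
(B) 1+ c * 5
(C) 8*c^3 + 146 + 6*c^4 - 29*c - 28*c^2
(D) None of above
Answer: C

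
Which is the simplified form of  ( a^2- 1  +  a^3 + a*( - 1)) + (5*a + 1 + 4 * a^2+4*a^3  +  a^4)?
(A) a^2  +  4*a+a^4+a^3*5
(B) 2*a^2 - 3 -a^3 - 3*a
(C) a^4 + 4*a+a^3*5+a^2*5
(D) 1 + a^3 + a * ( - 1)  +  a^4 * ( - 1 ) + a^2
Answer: C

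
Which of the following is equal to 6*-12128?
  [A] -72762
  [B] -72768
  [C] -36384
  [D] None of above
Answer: B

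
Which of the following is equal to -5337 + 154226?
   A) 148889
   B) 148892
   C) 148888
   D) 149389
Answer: A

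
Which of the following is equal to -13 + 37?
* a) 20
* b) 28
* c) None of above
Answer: c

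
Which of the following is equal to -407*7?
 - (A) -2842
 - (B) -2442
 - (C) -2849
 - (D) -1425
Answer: C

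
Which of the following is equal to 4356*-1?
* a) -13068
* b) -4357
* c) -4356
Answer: c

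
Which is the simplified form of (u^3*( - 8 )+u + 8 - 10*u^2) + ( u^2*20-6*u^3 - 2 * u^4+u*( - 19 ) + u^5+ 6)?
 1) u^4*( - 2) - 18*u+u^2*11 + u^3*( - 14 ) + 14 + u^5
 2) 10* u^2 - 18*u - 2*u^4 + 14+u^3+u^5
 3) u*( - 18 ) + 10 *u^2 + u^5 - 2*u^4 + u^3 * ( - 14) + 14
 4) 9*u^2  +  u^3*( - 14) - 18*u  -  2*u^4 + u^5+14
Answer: 3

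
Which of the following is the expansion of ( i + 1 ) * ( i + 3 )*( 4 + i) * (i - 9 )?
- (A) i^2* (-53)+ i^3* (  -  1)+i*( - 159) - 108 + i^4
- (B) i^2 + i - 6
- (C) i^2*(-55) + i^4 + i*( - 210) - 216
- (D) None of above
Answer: A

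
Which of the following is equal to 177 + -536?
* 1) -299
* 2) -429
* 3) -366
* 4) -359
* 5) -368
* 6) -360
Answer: 4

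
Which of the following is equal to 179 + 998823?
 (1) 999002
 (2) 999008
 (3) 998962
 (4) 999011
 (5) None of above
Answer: 1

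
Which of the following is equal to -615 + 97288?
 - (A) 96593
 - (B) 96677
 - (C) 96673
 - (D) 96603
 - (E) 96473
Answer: C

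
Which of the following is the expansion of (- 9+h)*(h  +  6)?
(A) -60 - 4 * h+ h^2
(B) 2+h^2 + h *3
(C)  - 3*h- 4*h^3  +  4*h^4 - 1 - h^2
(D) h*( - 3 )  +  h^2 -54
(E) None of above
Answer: D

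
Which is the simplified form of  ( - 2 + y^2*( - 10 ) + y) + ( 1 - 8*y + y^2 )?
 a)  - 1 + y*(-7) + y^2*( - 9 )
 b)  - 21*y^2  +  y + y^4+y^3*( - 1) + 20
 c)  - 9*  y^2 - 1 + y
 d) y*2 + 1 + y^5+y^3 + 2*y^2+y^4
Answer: a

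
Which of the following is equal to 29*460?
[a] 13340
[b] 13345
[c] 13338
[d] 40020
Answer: a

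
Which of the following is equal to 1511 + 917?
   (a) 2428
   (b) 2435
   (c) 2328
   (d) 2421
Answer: a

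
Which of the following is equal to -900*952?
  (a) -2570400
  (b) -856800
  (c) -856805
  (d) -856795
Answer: b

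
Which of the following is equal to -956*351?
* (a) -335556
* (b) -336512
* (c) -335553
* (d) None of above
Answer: a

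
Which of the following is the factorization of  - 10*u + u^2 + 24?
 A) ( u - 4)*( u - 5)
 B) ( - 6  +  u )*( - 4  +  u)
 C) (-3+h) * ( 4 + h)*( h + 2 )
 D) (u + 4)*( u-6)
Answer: B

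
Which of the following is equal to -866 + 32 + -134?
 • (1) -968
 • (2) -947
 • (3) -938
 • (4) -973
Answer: 1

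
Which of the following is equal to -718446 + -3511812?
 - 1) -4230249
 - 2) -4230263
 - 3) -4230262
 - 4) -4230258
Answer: 4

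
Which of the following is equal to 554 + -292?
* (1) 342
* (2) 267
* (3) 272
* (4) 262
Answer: 4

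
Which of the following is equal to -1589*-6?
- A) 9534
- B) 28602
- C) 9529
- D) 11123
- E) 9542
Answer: A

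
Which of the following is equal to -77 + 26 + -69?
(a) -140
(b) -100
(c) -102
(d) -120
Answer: d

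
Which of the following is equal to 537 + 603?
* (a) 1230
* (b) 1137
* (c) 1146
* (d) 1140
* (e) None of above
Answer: d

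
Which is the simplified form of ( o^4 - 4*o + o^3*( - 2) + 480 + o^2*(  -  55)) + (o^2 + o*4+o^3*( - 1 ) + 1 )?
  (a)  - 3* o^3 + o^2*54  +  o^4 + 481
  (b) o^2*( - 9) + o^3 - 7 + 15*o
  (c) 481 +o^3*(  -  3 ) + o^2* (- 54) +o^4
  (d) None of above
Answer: c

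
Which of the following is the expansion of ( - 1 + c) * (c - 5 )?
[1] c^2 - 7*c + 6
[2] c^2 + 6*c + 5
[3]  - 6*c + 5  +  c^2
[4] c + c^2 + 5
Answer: 3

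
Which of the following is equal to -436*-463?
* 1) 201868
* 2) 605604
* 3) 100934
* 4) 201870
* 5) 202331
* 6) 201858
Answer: 1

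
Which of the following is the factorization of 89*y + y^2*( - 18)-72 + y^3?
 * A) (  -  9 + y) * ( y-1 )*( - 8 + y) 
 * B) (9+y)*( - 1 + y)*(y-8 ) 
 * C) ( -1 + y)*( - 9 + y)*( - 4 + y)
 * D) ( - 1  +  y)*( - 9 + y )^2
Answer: A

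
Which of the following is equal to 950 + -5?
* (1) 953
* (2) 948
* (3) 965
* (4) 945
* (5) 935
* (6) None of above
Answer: 4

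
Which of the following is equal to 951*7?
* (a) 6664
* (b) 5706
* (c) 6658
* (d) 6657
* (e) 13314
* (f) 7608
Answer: d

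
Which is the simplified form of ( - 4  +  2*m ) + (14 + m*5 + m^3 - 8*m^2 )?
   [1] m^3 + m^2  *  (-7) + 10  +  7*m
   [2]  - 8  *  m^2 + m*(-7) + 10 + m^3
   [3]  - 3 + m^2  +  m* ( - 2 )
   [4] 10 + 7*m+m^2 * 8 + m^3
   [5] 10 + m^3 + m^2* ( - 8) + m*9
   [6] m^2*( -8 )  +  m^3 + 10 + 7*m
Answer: 6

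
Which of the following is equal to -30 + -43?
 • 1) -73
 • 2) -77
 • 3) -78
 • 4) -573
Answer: 1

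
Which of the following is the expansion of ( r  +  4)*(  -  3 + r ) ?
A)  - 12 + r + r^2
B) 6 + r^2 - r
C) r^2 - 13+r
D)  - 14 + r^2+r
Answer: A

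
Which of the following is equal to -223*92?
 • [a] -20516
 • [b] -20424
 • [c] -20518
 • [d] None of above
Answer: a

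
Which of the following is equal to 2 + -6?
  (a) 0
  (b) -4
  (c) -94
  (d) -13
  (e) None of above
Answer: b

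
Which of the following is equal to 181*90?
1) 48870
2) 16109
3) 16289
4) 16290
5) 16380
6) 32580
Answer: 4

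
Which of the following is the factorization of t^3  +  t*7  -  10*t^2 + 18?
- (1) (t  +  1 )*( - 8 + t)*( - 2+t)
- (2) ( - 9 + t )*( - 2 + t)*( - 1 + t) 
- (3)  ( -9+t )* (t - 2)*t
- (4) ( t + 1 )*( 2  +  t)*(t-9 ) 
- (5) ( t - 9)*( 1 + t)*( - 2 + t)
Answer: 5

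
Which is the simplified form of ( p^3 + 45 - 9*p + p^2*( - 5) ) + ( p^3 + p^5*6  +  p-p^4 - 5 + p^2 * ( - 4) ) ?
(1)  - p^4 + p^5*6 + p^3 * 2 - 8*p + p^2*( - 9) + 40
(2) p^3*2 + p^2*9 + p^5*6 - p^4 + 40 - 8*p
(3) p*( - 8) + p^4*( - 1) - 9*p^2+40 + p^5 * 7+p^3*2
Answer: 1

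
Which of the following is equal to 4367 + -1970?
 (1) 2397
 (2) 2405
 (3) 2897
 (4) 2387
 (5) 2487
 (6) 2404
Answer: 1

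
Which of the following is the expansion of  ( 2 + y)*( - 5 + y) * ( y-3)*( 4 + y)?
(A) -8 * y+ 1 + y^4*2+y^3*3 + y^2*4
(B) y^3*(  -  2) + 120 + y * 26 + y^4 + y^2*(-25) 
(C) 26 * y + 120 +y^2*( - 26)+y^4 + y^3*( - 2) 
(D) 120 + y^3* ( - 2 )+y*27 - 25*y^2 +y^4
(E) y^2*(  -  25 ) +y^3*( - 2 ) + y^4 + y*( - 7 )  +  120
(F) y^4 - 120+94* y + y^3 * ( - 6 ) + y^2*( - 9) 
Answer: B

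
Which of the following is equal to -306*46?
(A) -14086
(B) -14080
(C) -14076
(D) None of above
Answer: C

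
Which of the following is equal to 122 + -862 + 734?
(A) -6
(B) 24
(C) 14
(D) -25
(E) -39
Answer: A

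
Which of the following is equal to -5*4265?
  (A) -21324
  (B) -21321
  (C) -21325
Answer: C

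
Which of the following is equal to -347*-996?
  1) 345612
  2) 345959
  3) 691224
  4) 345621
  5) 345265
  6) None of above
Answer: 1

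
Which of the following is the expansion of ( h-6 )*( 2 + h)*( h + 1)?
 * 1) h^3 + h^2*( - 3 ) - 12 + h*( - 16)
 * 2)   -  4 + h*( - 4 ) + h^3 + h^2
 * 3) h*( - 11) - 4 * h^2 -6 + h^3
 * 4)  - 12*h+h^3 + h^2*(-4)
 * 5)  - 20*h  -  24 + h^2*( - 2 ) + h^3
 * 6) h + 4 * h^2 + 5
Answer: 1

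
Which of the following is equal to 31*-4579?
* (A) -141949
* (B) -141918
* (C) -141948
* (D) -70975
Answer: A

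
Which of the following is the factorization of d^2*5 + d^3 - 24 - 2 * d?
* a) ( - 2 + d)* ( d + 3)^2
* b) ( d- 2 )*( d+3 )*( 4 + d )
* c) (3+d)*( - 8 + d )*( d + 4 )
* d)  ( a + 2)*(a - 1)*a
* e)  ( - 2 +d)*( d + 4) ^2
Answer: b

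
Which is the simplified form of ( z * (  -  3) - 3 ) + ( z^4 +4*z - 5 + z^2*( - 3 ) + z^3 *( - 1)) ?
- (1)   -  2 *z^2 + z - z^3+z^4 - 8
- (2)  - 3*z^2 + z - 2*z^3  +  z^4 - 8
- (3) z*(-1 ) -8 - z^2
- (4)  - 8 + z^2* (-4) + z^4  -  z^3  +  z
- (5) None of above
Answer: 5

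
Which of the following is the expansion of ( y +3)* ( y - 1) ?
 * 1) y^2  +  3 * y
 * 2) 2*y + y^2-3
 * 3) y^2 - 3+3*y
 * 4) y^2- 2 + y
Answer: 2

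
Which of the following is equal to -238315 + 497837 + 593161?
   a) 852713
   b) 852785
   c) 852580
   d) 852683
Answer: d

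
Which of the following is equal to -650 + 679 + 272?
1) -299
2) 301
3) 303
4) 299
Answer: 2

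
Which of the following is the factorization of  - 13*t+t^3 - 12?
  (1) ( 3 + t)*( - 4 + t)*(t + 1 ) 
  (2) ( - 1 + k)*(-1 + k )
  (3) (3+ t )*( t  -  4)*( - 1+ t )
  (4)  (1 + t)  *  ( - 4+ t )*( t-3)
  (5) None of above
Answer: 1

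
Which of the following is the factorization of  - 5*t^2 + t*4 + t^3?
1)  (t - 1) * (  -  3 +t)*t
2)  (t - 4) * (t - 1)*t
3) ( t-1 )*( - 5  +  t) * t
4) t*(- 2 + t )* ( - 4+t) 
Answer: 2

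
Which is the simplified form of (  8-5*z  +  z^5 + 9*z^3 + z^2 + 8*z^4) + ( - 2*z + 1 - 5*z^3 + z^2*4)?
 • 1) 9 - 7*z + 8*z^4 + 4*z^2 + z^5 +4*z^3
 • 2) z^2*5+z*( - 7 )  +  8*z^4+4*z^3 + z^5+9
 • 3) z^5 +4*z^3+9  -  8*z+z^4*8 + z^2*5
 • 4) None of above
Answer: 2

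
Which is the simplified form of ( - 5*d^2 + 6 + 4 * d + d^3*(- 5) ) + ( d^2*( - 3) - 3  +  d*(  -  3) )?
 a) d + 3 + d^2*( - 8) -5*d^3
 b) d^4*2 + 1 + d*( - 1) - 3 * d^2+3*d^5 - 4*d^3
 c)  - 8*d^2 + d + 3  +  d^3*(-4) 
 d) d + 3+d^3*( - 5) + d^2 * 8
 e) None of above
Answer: a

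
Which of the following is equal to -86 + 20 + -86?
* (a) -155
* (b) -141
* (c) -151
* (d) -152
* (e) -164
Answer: d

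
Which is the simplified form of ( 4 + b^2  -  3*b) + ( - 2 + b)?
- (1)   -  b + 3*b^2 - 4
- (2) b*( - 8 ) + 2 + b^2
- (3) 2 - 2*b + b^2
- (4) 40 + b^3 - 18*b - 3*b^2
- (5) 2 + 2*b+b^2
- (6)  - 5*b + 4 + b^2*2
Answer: 3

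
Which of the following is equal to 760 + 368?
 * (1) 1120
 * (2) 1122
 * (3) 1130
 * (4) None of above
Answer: 4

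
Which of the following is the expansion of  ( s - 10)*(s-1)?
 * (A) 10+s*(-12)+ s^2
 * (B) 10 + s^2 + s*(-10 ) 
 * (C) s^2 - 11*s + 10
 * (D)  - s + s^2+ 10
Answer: C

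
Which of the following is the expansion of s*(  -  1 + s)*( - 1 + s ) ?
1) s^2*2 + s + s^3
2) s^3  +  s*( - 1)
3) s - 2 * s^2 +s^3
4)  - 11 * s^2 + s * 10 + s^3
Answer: 3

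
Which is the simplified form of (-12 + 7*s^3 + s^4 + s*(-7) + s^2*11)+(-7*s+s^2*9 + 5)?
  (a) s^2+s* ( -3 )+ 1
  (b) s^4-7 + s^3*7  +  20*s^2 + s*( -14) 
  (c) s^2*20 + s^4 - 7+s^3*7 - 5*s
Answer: b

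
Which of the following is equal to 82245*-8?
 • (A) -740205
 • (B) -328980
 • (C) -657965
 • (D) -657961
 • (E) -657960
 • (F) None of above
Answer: E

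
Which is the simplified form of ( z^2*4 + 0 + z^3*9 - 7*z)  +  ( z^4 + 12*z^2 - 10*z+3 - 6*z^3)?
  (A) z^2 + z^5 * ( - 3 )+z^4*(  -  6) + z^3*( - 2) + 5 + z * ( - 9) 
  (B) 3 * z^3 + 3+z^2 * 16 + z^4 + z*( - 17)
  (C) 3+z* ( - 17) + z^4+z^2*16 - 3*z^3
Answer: B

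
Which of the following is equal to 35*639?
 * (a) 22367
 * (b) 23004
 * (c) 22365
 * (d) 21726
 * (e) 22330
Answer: c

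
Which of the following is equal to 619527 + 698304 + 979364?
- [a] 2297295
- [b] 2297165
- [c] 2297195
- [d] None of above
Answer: c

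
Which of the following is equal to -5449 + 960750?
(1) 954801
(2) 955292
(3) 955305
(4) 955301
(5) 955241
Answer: 4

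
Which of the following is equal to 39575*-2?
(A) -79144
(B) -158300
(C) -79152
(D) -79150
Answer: D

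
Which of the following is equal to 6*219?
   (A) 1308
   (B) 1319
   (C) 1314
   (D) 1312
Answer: C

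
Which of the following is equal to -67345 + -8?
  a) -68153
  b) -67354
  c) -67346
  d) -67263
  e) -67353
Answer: e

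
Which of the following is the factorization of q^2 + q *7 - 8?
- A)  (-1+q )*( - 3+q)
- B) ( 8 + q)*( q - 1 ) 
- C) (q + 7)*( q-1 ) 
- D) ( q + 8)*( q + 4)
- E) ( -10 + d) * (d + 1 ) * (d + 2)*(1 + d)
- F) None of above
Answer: B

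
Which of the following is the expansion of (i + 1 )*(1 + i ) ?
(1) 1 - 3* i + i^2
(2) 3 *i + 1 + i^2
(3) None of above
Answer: 3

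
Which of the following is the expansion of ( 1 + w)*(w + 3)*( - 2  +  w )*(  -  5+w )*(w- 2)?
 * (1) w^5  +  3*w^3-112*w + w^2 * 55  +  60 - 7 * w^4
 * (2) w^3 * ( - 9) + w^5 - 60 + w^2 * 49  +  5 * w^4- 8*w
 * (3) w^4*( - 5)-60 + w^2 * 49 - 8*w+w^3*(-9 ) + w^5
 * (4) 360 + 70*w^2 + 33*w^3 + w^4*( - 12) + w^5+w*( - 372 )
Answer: 3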